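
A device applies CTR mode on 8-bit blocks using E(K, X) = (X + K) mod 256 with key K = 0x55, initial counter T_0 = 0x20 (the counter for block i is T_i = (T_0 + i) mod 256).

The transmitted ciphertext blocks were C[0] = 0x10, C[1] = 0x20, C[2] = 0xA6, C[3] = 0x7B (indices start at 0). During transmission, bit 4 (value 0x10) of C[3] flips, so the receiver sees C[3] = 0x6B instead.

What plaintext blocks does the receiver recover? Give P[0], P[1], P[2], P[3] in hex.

CTR decryption: S_i = E(K, T_i) where T_i is the counter for block i; P_i = C_i ⊕ S_i.
Only C[3] changed, to 0x6B. In CTR, a change in C_i flips the same bit in P_i only; the keystream is unaffected. Decrypting the received ciphertext:
P[0]: T = 0x20, S = E(K, T) = 0x75; 0x10 ⊕ 0x75 = 0x65.
P[1]: T = 0x21, S = E(K, T) = 0x76; 0x20 ⊕ 0x76 = 0x56.
P[2]: T = 0x22, S = E(K, T) = 0x77; 0xA6 ⊕ 0x77 = 0xD1.
P[3]: T = 0x23, S = E(K, T) = 0x78; 0x6B ⊕ 0x78 = 0x13.
Blocks that differ from the original plaintext: P[3].

P[0] = 0x65, P[1] = 0x56, P[2] = 0xD1, P[3] = 0x13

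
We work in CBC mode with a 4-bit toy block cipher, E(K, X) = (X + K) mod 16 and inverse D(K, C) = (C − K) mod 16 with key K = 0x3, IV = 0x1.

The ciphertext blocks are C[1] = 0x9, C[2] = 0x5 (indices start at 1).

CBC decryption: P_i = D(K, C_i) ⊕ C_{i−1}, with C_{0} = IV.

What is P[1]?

P[1] = 0x7

P[1]: D(K, 0x9) = 0x6; 0x6 ⊕ 0x1 = 0x7.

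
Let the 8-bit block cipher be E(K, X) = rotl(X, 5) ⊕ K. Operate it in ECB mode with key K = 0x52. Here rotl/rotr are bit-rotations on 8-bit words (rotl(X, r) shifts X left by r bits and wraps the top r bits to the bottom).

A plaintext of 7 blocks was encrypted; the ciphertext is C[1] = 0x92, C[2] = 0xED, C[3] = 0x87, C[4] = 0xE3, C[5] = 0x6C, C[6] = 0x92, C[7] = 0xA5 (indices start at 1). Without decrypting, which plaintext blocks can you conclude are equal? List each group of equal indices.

ECB encrypts each block independently with the same key, so equal ciphertext blocks imply equal plaintext blocks.
C[1] = C[6] = 0x92, so P[1] = P[6].

P[1] = P[6]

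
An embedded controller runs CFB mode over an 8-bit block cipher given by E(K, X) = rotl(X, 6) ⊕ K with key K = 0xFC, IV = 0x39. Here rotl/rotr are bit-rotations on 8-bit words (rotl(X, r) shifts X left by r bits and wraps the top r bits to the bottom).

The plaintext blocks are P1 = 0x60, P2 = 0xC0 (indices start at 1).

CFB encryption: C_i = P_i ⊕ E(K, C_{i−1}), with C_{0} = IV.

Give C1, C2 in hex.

C1 = 0xD2, C2 = 0x88

C1: E(K, 0x39) = 0xB2; 0x60 ⊕ 0xB2 = 0xD2.
C2: E(K, 0xD2) = 0x48; 0xC0 ⊕ 0x48 = 0x88.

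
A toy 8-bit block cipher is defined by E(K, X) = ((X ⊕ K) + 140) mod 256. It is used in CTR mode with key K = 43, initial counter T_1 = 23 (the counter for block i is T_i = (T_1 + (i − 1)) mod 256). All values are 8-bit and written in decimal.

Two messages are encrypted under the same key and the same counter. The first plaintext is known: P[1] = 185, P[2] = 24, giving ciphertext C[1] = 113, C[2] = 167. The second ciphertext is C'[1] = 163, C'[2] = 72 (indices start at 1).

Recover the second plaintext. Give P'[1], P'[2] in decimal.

P'[1] = 107, P'[2] = 247

In CTR with a reused counter, both messages share the same keystream S_i, so C_i ⊕ C'_i = P_i ⊕ P'_i and thus P'_i = P_i ⊕ C_i ⊕ C'_i.
P'[1]: 185 ⊕ 113 ⊕ 163 = 107.
P'[2]: 24 ⊕ 167 ⊕ 72 = 247.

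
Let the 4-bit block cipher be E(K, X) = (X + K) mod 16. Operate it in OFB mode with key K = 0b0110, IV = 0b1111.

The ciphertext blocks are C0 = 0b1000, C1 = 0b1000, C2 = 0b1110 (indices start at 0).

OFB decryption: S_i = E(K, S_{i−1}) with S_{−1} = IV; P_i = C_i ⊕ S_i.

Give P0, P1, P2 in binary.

P0 = 0b1101, P1 = 0b0011, P2 = 0b1111

P0: S = E(K, 0b1111) = 0b0101; 0b1000 ⊕ 0b0101 = 0b1101.
P1: S = E(K, 0b0101) = 0b1011; 0b1000 ⊕ 0b1011 = 0b0011.
P2: S = E(K, 0b1011) = 0b0001; 0b1110 ⊕ 0b0001 = 0b1111.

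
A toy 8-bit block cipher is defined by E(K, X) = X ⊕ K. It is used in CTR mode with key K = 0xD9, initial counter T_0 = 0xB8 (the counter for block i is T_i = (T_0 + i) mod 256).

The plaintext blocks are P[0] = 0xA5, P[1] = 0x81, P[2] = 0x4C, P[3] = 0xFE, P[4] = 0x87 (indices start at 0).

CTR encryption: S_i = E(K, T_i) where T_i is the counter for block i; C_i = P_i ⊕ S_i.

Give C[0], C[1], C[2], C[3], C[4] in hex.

C[0]: T = 0xB8, S = E(K, T) = 0x61; 0xA5 ⊕ 0x61 = 0xC4.
C[1]: T = 0xB9, S = E(K, T) = 0x60; 0x81 ⊕ 0x60 = 0xE1.
C[2]: T = 0xBA, S = E(K, T) = 0x63; 0x4C ⊕ 0x63 = 0x2F.
C[3]: T = 0xBB, S = E(K, T) = 0x62; 0xFE ⊕ 0x62 = 0x9C.
C[4]: T = 0xBC, S = E(K, T) = 0x65; 0x87 ⊕ 0x65 = 0xE2.

C[0] = 0xC4, C[1] = 0xE1, C[2] = 0x2F, C[3] = 0x9C, C[4] = 0xE2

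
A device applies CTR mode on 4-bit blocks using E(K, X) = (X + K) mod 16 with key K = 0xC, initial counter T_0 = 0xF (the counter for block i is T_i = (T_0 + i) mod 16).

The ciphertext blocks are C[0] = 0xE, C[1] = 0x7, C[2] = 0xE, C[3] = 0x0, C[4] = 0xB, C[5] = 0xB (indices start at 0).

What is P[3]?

P[3] = 0xE

CTR decryption: S_i = E(K, T_i) where T_i is the counter for block i; P_i = C_i ⊕ S_i.
P[3]: T = 0x2, S = E(K, T) = 0xE; 0x0 ⊕ 0xE = 0xE.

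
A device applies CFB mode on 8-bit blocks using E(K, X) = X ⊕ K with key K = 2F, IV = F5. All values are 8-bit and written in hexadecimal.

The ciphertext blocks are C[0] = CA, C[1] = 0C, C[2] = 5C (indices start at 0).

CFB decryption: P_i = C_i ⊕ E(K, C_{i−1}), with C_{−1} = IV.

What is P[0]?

P[0] = 10

P[0]: E(K, F5) = DA; CA ⊕ DA = 10.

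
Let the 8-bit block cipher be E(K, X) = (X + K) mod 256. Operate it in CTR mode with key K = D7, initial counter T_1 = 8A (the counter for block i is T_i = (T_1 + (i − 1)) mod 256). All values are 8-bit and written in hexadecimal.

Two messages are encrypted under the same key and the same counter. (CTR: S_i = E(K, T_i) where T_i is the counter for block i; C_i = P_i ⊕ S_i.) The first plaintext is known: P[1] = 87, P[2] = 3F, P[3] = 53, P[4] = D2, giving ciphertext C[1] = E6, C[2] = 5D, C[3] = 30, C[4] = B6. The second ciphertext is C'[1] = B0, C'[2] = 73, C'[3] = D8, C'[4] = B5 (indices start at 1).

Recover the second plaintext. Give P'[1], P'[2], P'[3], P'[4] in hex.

P'[1] = D1, P'[2] = 11, P'[3] = BB, P'[4] = D1

In CTR with a reused counter, both messages share the same keystream S_i, so C_i ⊕ C'_i = P_i ⊕ P'_i and thus P'_i = P_i ⊕ C_i ⊕ C'_i.
P'[1]: 87 ⊕ E6 ⊕ B0 = D1.
P'[2]: 3F ⊕ 5D ⊕ 73 = 11.
P'[3]: 53 ⊕ 30 ⊕ D8 = BB.
P'[4]: D2 ⊕ B6 ⊕ B5 = D1.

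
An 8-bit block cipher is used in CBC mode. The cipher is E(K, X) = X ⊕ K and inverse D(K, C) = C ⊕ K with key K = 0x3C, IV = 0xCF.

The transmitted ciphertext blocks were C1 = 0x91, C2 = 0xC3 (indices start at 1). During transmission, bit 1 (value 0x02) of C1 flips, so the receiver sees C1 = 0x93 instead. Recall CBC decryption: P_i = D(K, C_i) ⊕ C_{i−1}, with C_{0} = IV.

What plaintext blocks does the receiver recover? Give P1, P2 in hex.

Only C1 changed, to 0x93. In CBC, a change in C_i garbles P_i and flips the same bit in P_{i+1}. Decrypting the received ciphertext:
P1: D(K, 0x93) = 0xAF; 0xAF ⊕ 0xCF = 0x60.
P2: D(K, 0xC3) = 0xFF; 0xFF ⊕ 0x93 = 0x6C.
Blocks that differ from the original plaintext: P1, P2.

P1 = 0x60, P2 = 0x6C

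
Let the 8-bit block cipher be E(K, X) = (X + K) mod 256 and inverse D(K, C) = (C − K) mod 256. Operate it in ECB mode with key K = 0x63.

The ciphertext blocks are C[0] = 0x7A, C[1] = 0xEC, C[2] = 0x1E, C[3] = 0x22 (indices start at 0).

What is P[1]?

ECB decryption: P_i = D(K, C_i).
P[1]: D(K, 0xEC) = 0x89.

P[1] = 0x89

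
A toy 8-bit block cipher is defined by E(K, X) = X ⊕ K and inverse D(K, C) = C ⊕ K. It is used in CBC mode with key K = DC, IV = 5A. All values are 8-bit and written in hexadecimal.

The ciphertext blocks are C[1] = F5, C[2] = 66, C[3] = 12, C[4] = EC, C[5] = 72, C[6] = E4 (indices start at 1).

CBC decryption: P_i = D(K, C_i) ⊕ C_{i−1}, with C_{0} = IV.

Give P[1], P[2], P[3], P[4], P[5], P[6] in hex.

P[1] = 73, P[2] = 4F, P[3] = A8, P[4] = 22, P[5] = 42, P[6] = 4A

P[1]: D(K, F5) = 29; 29 ⊕ 5A = 73.
P[2]: D(K, 66) = BA; BA ⊕ F5 = 4F.
P[3]: D(K, 12) = CE; CE ⊕ 66 = A8.
P[4]: D(K, EC) = 30; 30 ⊕ 12 = 22.
P[5]: D(K, 72) = AE; AE ⊕ EC = 42.
P[6]: D(K, E4) = 38; 38 ⊕ 72 = 4A.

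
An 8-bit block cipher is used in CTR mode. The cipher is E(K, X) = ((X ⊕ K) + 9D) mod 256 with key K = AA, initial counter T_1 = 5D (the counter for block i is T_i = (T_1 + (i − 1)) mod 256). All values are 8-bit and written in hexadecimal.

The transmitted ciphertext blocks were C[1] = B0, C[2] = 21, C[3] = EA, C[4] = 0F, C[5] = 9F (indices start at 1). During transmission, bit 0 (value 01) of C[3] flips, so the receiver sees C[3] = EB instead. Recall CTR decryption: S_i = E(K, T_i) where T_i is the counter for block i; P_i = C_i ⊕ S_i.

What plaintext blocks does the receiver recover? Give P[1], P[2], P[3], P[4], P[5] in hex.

P[1] = 24, P[2] = B0, P[3] = 79, P[4] = 68, P[5] = F7

Only C[3] changed, to EB. In CTR, a change in C_i flips the same bit in P_i only; the keystream is unaffected. Decrypting the received ciphertext:
P[1]: T = 5D, S = E(K, T) = 94; B0 ⊕ 94 = 24.
P[2]: T = 5E, S = E(K, T) = 91; 21 ⊕ 91 = B0.
P[3]: T = 5F, S = E(K, T) = 92; EB ⊕ 92 = 79.
P[4]: T = 60, S = E(K, T) = 67; 0F ⊕ 67 = 68.
P[5]: T = 61, S = E(K, T) = 68; 9F ⊕ 68 = F7.
Blocks that differ from the original plaintext: P[3].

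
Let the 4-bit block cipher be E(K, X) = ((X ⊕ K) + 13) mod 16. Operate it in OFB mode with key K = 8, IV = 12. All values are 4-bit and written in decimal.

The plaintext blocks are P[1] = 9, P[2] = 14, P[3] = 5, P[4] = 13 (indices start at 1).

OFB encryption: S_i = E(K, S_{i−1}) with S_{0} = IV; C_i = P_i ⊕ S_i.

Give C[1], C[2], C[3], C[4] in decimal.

C[1]: S = E(K, 12) = 1; 9 ⊕ 1 = 8.
C[2]: S = E(K, 1) = 6; 14 ⊕ 6 = 8.
C[3]: S = E(K, 6) = 11; 5 ⊕ 11 = 14.
C[4]: S = E(K, 11) = 0; 13 ⊕ 0 = 13.

C[1] = 8, C[2] = 8, C[3] = 14, C[4] = 13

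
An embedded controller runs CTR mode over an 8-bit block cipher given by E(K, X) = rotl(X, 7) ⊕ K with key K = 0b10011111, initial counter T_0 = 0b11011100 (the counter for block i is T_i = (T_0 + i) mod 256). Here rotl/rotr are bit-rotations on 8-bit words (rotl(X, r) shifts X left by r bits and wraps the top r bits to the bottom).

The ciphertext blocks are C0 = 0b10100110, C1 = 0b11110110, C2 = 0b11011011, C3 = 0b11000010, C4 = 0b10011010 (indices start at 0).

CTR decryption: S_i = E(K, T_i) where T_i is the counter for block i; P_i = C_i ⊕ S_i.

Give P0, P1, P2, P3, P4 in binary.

P0: T = 0b11011100, S = E(K, T) = 0b11110001; 0b10100110 ⊕ 0b11110001 = 0b01010111.
P1: T = 0b11011101, S = E(K, T) = 0b01110001; 0b11110110 ⊕ 0b01110001 = 0b10000111.
P2: T = 0b11011110, S = E(K, T) = 0b11110000; 0b11011011 ⊕ 0b11110000 = 0b00101011.
P3: T = 0b11011111, S = E(K, T) = 0b01110000; 0b11000010 ⊕ 0b01110000 = 0b10110010.
P4: T = 0b11100000, S = E(K, T) = 0b11101111; 0b10011010 ⊕ 0b11101111 = 0b01110101.

P0 = 0b01010111, P1 = 0b10000111, P2 = 0b00101011, P3 = 0b10110010, P4 = 0b01110101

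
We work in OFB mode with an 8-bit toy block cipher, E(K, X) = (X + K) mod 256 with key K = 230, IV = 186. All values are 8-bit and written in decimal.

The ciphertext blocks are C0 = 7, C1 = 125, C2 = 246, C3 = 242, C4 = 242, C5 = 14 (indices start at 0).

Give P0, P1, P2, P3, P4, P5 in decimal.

OFB decryption: S_i = E(K, S_{i−1}) with S_{−1} = IV; P_i = C_i ⊕ S_i.
P0: S = E(K, 186) = 160; 7 ⊕ 160 = 167.
P1: S = E(K, 160) = 134; 125 ⊕ 134 = 251.
P2: S = E(K, 134) = 108; 246 ⊕ 108 = 154.
P3: S = E(K, 108) = 82; 242 ⊕ 82 = 160.
P4: S = E(K, 82) = 56; 242 ⊕ 56 = 202.
P5: S = E(K, 56) = 30; 14 ⊕ 30 = 16.

P0 = 167, P1 = 251, P2 = 154, P3 = 160, P4 = 202, P5 = 16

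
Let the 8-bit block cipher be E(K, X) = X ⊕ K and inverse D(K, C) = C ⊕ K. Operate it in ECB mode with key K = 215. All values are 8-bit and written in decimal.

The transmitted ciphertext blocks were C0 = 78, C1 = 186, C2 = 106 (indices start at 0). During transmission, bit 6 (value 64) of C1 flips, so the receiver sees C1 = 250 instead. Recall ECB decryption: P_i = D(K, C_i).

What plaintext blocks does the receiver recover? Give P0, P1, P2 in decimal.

P0 = 153, P1 = 45, P2 = 189

Only C1 changed, to 250. In ECB, a change in C_i affects only P_i. Decrypting the received ciphertext:
P0: D(K, 78) = 153.
P1: D(K, 250) = 45.
P2: D(K, 106) = 189.
Blocks that differ from the original plaintext: P1.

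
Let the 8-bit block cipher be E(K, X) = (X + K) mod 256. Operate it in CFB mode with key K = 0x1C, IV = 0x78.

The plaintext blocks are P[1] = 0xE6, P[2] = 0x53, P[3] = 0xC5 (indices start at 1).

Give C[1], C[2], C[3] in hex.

C[1] = 0x72, C[2] = 0xDD, C[3] = 0x3C

CFB encryption: C_i = P_i ⊕ E(K, C_{i−1}), with C_{0} = IV.
C[1]: E(K, 0x78) = 0x94; 0xE6 ⊕ 0x94 = 0x72.
C[2]: E(K, 0x72) = 0x8E; 0x53 ⊕ 0x8E = 0xDD.
C[3]: E(K, 0xDD) = 0xF9; 0xC5 ⊕ 0xF9 = 0x3C.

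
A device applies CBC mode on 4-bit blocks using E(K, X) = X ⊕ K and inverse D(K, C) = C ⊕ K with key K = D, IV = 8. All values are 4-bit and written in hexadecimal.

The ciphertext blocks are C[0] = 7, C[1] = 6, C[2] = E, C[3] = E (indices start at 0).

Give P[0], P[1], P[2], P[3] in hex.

P[0] = 2, P[1] = C, P[2] = 5, P[3] = D

CBC decryption: P_i = D(K, C_i) ⊕ C_{i−1}, with C_{−1} = IV.
P[0]: D(K, 7) = A; A ⊕ 8 = 2.
P[1]: D(K, 6) = B; B ⊕ 7 = C.
P[2]: D(K, E) = 3; 3 ⊕ 6 = 5.
P[3]: D(K, E) = 3; 3 ⊕ E = D.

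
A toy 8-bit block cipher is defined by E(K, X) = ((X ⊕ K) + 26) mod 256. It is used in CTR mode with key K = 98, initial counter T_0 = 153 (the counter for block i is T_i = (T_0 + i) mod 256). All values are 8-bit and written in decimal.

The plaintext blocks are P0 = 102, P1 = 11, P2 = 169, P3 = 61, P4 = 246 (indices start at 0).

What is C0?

C0 = 115

CTR encryption: S_i = E(K, T_i) where T_i is the counter for block i; C_i = P_i ⊕ S_i.
C0: T = 153, S = E(K, T) = 21; 102 ⊕ 21 = 115.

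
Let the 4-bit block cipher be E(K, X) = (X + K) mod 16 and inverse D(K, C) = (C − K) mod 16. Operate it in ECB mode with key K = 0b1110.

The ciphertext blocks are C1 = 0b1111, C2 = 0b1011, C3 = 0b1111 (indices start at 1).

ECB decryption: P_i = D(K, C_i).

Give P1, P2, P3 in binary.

P1: D(K, 0b1111) = 0b0001.
P2: D(K, 0b1011) = 0b1101.
P3: D(K, 0b1111) = 0b0001.

P1 = 0b0001, P2 = 0b1101, P3 = 0b0001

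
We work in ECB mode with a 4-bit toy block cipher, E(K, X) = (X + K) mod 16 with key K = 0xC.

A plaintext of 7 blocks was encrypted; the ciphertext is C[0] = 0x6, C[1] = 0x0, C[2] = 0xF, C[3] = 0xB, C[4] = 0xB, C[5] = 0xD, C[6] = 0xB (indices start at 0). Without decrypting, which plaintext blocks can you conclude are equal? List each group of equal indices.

ECB encrypts each block independently with the same key, so equal ciphertext blocks imply equal plaintext blocks.
C[3] = C[4] = C[6] = 0xB, so P[3] = P[4] = P[6].

P[3] = P[4] = P[6]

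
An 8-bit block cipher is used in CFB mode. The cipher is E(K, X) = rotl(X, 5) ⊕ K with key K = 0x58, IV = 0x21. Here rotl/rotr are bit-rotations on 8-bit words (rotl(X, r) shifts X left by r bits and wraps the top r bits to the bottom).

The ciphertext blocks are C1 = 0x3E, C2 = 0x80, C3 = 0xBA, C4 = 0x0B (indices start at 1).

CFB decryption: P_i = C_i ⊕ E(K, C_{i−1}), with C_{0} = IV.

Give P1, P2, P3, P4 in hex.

P1 = 0x42, P2 = 0x1F, P3 = 0xF2, P4 = 0x04

P1: E(K, 0x21) = 0x7C; 0x3E ⊕ 0x7C = 0x42.
P2: E(K, 0x3E) = 0x9F; 0x80 ⊕ 0x9F = 0x1F.
P3: E(K, 0x80) = 0x48; 0xBA ⊕ 0x48 = 0xF2.
P4: E(K, 0xBA) = 0x0F; 0x0B ⊕ 0x0F = 0x04.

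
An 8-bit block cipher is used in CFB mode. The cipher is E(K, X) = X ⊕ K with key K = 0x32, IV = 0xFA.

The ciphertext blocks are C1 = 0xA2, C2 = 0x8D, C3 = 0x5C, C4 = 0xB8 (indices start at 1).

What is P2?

P2 = 0x1D

CFB decryption: P_i = C_i ⊕ E(K, C_{i−1}), with C_{0} = IV.
P2: E(K, 0xA2) = 0x90; 0x8D ⊕ 0x90 = 0x1D.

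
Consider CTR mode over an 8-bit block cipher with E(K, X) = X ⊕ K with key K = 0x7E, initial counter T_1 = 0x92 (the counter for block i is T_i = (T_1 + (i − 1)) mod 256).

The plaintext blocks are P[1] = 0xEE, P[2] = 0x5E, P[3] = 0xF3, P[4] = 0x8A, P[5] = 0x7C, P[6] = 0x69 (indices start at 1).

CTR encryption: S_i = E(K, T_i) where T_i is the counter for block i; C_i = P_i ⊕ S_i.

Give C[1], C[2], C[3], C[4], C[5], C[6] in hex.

C[1]: T = 0x92, S = E(K, T) = 0xEC; 0xEE ⊕ 0xEC = 0x02.
C[2]: T = 0x93, S = E(K, T) = 0xED; 0x5E ⊕ 0xED = 0xB3.
C[3]: T = 0x94, S = E(K, T) = 0xEA; 0xF3 ⊕ 0xEA = 0x19.
C[4]: T = 0x95, S = E(K, T) = 0xEB; 0x8A ⊕ 0xEB = 0x61.
C[5]: T = 0x96, S = E(K, T) = 0xE8; 0x7C ⊕ 0xE8 = 0x94.
C[6]: T = 0x97, S = E(K, T) = 0xE9; 0x69 ⊕ 0xE9 = 0x80.

C[1] = 0x02, C[2] = 0xB3, C[3] = 0x19, C[4] = 0x61, C[5] = 0x94, C[6] = 0x80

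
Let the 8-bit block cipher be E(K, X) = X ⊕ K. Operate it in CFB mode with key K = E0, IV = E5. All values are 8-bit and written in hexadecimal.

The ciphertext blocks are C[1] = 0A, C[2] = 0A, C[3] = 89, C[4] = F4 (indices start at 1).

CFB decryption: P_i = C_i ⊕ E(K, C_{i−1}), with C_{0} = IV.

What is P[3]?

P[3]: E(K, 0A) = EA; 89 ⊕ EA = 63.

P[3] = 63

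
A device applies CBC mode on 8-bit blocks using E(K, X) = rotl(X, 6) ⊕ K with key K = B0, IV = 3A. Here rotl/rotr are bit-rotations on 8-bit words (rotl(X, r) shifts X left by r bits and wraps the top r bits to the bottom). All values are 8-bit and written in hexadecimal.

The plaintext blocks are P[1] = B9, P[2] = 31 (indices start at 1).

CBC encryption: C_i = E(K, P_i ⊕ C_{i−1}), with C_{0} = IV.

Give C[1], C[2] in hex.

C[1] = 50, C[2] = E8

C[1]: P[1] ⊕ 3A = 83; E(K, 83) = 50.
C[2]: P[2] ⊕ 50 = 61; E(K, 61) = E8.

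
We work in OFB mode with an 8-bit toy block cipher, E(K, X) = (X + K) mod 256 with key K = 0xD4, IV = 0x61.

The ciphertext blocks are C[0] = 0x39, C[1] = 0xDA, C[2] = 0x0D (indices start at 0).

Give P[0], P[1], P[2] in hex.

P[0] = 0x0C, P[1] = 0xD3, P[2] = 0xD0

OFB decryption: S_i = E(K, S_{i−1}) with S_{−1} = IV; P_i = C_i ⊕ S_i.
P[0]: S = E(K, 0x61) = 0x35; 0x39 ⊕ 0x35 = 0x0C.
P[1]: S = E(K, 0x35) = 0x09; 0xDA ⊕ 0x09 = 0xD3.
P[2]: S = E(K, 0x09) = 0xDD; 0x0D ⊕ 0xDD = 0xD0.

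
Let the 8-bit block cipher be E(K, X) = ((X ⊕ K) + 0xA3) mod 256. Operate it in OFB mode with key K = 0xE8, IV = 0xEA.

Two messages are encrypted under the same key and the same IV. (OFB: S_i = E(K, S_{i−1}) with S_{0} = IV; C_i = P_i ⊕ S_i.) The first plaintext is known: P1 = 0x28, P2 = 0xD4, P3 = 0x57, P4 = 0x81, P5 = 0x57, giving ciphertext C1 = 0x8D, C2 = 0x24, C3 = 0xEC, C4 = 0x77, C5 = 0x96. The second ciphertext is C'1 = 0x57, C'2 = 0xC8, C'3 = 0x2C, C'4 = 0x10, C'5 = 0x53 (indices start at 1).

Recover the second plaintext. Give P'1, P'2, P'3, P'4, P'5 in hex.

P'1 = 0xF2, P'2 = 0x38, P'3 = 0x97, P'4 = 0xE6, P'5 = 0x92

In OFB with a reused IV, both messages share the same keystream S_i, so C_i ⊕ C'_i = P_i ⊕ P'_i and thus P'_i = P_i ⊕ C_i ⊕ C'_i.
P'1: 0x28 ⊕ 0x8D ⊕ 0x57 = 0xF2.
P'2: 0xD4 ⊕ 0x24 ⊕ 0xC8 = 0x38.
P'3: 0x57 ⊕ 0xEC ⊕ 0x2C = 0x97.
P'4: 0x81 ⊕ 0x77 ⊕ 0x10 = 0xE6.
P'5: 0x57 ⊕ 0x96 ⊕ 0x53 = 0x92.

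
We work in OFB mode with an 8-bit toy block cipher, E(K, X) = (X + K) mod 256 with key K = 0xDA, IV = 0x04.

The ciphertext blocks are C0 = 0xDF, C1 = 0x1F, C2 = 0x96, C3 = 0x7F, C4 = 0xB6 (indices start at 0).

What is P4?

P4 = 0xF0

OFB decryption: S_i = E(K, S_{i−1}) with S_{−1} = IV; P_i = C_i ⊕ S_i.
P0: S = E(K, 0x04) = 0xDE; 0xDF ⊕ 0xDE = 0x01.
P1: S = E(K, 0xDE) = 0xB8; 0x1F ⊕ 0xB8 = 0xA7.
P2: S = E(K, 0xB8) = 0x92; 0x96 ⊕ 0x92 = 0x04.
P3: S = E(K, 0x92) = 0x6C; 0x7F ⊕ 0x6C = 0x13.
P4: S = E(K, 0x6C) = 0x46; 0xB6 ⊕ 0x46 = 0xF0.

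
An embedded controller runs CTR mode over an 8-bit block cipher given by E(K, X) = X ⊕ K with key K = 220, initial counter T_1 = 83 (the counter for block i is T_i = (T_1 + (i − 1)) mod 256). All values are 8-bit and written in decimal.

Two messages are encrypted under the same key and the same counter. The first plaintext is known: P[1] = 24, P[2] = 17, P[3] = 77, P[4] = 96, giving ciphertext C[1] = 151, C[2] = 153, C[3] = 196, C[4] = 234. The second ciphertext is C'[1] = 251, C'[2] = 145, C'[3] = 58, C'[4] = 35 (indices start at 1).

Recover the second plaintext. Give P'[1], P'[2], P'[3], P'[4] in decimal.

In CTR with a reused counter, both messages share the same keystream S_i, so C_i ⊕ C'_i = P_i ⊕ P'_i and thus P'_i = P_i ⊕ C_i ⊕ C'_i.
P'[1]: 24 ⊕ 151 ⊕ 251 = 116.
P'[2]: 17 ⊕ 153 ⊕ 145 = 25.
P'[3]: 77 ⊕ 196 ⊕ 58 = 179.
P'[4]: 96 ⊕ 234 ⊕ 35 = 169.

P'[1] = 116, P'[2] = 25, P'[3] = 179, P'[4] = 169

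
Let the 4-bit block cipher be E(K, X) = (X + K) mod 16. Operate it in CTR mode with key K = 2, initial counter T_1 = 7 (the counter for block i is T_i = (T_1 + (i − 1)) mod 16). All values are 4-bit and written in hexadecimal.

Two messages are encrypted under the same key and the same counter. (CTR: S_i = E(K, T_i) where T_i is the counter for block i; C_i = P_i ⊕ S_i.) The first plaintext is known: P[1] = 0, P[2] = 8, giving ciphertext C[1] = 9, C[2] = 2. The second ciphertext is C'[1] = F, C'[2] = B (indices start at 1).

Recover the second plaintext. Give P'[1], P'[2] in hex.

In CTR with a reused counter, both messages share the same keystream S_i, so C_i ⊕ C'_i = P_i ⊕ P'_i and thus P'_i = P_i ⊕ C_i ⊕ C'_i.
P'[1]: 0 ⊕ 9 ⊕ F = 6.
P'[2]: 8 ⊕ 2 ⊕ B = 1.

P'[1] = 6, P'[2] = 1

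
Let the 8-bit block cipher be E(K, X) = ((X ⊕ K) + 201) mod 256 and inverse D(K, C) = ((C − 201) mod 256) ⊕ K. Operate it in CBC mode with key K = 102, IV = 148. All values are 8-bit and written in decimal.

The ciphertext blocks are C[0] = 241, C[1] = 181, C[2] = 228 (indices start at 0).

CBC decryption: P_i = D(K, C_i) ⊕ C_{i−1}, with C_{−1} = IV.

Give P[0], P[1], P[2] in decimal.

P[0] = 218, P[1] = 123, P[2] = 200

P[0]: D(K, 241) = 78; 78 ⊕ 148 = 218.
P[1]: D(K, 181) = 138; 138 ⊕ 241 = 123.
P[2]: D(K, 228) = 125; 125 ⊕ 181 = 200.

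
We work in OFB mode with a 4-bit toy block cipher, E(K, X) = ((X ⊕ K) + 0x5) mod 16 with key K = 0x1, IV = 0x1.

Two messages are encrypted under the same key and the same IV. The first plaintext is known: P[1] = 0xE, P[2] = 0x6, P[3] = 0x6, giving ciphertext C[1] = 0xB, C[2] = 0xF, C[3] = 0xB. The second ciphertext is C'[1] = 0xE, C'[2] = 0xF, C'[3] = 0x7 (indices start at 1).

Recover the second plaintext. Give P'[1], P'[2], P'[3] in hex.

P'[1] = 0xB, P'[2] = 0x6, P'[3] = 0xA

In OFB with a reused IV, both messages share the same keystream S_i, so C_i ⊕ C'_i = P_i ⊕ P'_i and thus P'_i = P_i ⊕ C_i ⊕ C'_i.
P'[1]: 0xE ⊕ 0xB ⊕ 0xE = 0xB.
P'[2]: 0x6 ⊕ 0xF ⊕ 0xF = 0x6.
P'[3]: 0x6 ⊕ 0xB ⊕ 0x7 = 0xA.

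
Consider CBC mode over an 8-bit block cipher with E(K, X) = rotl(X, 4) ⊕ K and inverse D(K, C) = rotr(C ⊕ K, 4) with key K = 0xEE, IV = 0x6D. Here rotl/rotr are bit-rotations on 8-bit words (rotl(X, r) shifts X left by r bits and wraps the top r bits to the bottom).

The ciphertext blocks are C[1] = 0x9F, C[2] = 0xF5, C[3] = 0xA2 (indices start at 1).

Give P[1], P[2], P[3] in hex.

CBC decryption: P_i = D(K, C_i) ⊕ C_{i−1}, with C_{0} = IV.
P[1]: D(K, 0x9F) = 0x17; 0x17 ⊕ 0x6D = 0x7A.
P[2]: D(K, 0xF5) = 0xB1; 0xB1 ⊕ 0x9F = 0x2E.
P[3]: D(K, 0xA2) = 0xC4; 0xC4 ⊕ 0xF5 = 0x31.

P[1] = 0x7A, P[2] = 0x2E, P[3] = 0x31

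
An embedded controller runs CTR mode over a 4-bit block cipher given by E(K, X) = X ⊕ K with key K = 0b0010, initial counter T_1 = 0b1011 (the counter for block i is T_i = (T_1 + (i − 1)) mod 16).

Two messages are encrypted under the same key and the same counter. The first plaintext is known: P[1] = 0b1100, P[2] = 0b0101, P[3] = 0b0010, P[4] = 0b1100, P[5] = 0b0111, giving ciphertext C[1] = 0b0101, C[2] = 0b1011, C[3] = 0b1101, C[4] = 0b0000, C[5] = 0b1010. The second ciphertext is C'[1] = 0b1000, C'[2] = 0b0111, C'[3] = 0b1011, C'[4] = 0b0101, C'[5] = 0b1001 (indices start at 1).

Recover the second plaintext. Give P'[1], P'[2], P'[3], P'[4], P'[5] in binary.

In CTR with a reused counter, both messages share the same keystream S_i, so C_i ⊕ C'_i = P_i ⊕ P'_i and thus P'_i = P_i ⊕ C_i ⊕ C'_i.
P'[1]: 0b1100 ⊕ 0b0101 ⊕ 0b1000 = 0b0001.
P'[2]: 0b0101 ⊕ 0b1011 ⊕ 0b0111 = 0b1001.
P'[3]: 0b0010 ⊕ 0b1101 ⊕ 0b1011 = 0b0100.
P'[4]: 0b1100 ⊕ 0b0000 ⊕ 0b0101 = 0b1001.
P'[5]: 0b0111 ⊕ 0b1010 ⊕ 0b1001 = 0b0100.

P'[1] = 0b0001, P'[2] = 0b1001, P'[3] = 0b0100, P'[4] = 0b1001, P'[5] = 0b0100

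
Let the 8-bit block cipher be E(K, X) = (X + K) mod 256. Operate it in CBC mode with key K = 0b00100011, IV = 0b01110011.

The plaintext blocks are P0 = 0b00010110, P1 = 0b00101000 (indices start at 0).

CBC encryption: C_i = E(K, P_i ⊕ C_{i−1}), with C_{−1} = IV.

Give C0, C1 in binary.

C0: P0 ⊕ 0b01110011 = 0b01100101; E(K, 0b01100101) = 0b10001000.
C1: P1 ⊕ 0b10001000 = 0b10100000; E(K, 0b10100000) = 0b11000011.

C0 = 0b10001000, C1 = 0b11000011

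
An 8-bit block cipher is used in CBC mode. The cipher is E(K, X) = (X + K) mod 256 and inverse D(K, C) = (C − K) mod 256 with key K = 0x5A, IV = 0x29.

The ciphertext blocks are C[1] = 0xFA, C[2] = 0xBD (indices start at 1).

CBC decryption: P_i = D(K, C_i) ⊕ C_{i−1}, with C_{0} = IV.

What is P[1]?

P[1]: D(K, 0xFA) = 0xA0; 0xA0 ⊕ 0x29 = 0x89.

P[1] = 0x89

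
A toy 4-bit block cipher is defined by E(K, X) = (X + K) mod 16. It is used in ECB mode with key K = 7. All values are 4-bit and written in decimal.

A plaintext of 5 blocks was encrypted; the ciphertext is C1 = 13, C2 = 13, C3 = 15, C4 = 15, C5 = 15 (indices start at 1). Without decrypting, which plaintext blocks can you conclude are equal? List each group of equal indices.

ECB encrypts each block independently with the same key, so equal ciphertext blocks imply equal plaintext blocks.
C1 = C2 = 13, so P1 = P2.
C3 = C4 = C5 = 15, so P3 = P4 = P5.

P1 = P2; P3 = P4 = P5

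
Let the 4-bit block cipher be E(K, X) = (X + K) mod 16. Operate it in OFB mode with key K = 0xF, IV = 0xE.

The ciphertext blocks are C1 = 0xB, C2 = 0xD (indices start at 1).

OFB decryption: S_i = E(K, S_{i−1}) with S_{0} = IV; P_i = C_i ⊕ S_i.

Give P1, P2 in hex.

P1 = 0x6, P2 = 0x1

P1: S = E(K, 0xE) = 0xD; 0xB ⊕ 0xD = 0x6.
P2: S = E(K, 0xD) = 0xC; 0xD ⊕ 0xC = 0x1.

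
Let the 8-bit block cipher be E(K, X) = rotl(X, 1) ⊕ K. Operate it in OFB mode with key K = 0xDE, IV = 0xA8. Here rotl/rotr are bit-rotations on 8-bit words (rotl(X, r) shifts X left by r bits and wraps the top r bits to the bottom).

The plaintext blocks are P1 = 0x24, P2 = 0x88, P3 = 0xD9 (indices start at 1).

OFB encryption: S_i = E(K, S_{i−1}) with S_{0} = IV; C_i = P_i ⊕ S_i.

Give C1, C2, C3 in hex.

C1: S = E(K, 0xA8) = 0x8F; 0x24 ⊕ 0x8F = 0xAB.
C2: S = E(K, 0x8F) = 0xC1; 0x88 ⊕ 0xC1 = 0x49.
C3: S = E(K, 0xC1) = 0x5D; 0xD9 ⊕ 0x5D = 0x84.

C1 = 0xAB, C2 = 0x49, C3 = 0x84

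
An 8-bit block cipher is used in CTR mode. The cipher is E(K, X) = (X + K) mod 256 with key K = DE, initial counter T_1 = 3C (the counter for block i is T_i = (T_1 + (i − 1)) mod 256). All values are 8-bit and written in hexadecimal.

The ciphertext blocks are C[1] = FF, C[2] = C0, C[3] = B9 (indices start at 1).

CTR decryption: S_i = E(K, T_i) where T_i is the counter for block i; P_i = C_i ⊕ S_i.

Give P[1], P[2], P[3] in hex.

P[1] = E5, P[2] = DB, P[3] = A5

P[1]: T = 3C, S = E(K, T) = 1A; FF ⊕ 1A = E5.
P[2]: T = 3D, S = E(K, T) = 1B; C0 ⊕ 1B = DB.
P[3]: T = 3E, S = E(K, T) = 1C; B9 ⊕ 1C = A5.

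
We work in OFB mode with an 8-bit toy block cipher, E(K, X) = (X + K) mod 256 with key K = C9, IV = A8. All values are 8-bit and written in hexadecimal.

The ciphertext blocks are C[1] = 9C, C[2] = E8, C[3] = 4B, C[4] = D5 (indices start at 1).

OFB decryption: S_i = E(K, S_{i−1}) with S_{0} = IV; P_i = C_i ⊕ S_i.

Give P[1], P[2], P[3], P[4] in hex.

P[1]: S = E(K, A8) = 71; 9C ⊕ 71 = ED.
P[2]: S = E(K, 71) = 3A; E8 ⊕ 3A = D2.
P[3]: S = E(K, 3A) = 03; 4B ⊕ 03 = 48.
P[4]: S = E(K, 03) = CC; D5 ⊕ CC = 19.

P[1] = ED, P[2] = D2, P[3] = 48, P[4] = 19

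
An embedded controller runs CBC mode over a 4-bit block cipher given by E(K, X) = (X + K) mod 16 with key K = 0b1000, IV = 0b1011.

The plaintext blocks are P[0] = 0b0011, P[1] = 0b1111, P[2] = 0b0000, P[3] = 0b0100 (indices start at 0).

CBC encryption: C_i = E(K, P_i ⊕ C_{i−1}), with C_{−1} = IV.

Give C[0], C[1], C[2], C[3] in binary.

C[0] = 0b0000, C[1] = 0b0111, C[2] = 0b1111, C[3] = 0b0011

C[0]: P[0] ⊕ 0b1011 = 0b1000; E(K, 0b1000) = 0b0000.
C[1]: P[1] ⊕ 0b0000 = 0b1111; E(K, 0b1111) = 0b0111.
C[2]: P[2] ⊕ 0b0111 = 0b0111; E(K, 0b0111) = 0b1111.
C[3]: P[3] ⊕ 0b1111 = 0b1011; E(K, 0b1011) = 0b0011.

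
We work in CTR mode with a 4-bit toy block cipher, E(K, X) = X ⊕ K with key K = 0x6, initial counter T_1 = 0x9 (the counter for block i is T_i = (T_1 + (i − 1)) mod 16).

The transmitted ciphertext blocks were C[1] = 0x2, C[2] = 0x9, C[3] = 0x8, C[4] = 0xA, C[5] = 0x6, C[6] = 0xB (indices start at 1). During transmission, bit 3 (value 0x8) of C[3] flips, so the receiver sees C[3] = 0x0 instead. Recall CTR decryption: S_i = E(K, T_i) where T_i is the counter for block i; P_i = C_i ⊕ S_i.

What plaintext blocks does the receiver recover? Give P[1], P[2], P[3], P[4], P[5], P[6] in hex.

Only C[3] changed, to 0x0. In CTR, a change in C_i flips the same bit in P_i only; the keystream is unaffected. Decrypting the received ciphertext:
P[1]: T = 0x9, S = E(K, T) = 0xF; 0x2 ⊕ 0xF = 0xD.
P[2]: T = 0xA, S = E(K, T) = 0xC; 0x9 ⊕ 0xC = 0x5.
P[3]: T = 0xB, S = E(K, T) = 0xD; 0x0 ⊕ 0xD = 0xD.
P[4]: T = 0xC, S = E(K, T) = 0xA; 0xA ⊕ 0xA = 0x0.
P[5]: T = 0xD, S = E(K, T) = 0xB; 0x6 ⊕ 0xB = 0xD.
P[6]: T = 0xE, S = E(K, T) = 0x8; 0xB ⊕ 0x8 = 0x3.
Blocks that differ from the original plaintext: P[3].

P[1] = 0xD, P[2] = 0x5, P[3] = 0xD, P[4] = 0x0, P[5] = 0xD, P[6] = 0x3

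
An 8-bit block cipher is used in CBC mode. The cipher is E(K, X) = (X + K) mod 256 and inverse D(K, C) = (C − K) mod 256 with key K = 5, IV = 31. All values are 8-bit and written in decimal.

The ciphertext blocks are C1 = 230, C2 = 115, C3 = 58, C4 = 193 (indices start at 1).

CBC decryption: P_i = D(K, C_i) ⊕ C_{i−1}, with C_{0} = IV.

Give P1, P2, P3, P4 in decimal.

P1: D(K, 230) = 225; 225 ⊕ 31 = 254.
P2: D(K, 115) = 110; 110 ⊕ 230 = 136.
P3: D(K, 58) = 53; 53 ⊕ 115 = 70.
P4: D(K, 193) = 188; 188 ⊕ 58 = 134.

P1 = 254, P2 = 136, P3 = 70, P4 = 134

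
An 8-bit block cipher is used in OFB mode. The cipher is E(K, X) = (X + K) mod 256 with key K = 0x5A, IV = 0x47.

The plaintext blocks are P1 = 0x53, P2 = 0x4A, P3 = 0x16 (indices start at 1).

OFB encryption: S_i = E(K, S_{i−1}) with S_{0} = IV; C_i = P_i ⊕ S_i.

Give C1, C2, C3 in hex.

C1 = 0xF2, C2 = 0xB1, C3 = 0x43

C1: S = E(K, 0x47) = 0xA1; 0x53 ⊕ 0xA1 = 0xF2.
C2: S = E(K, 0xA1) = 0xFB; 0x4A ⊕ 0xFB = 0xB1.
C3: S = E(K, 0xFB) = 0x55; 0x16 ⊕ 0x55 = 0x43.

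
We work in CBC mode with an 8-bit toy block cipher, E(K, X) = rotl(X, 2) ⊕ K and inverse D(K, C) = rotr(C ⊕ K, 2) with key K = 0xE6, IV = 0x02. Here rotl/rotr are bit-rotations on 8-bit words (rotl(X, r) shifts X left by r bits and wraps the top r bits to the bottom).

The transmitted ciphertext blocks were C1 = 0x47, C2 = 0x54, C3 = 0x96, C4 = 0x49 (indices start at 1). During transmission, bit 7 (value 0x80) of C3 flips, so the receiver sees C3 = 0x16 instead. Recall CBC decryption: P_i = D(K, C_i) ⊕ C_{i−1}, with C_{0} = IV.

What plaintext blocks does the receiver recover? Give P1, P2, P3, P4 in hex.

Only C3 changed, to 0x16. In CBC, a change in C_i garbles P_i and flips the same bit in P_{i+1}. Decrypting the received ciphertext:
P1: D(K, 0x47) = 0x68; 0x68 ⊕ 0x02 = 0x6A.
P2: D(K, 0x54) = 0xAC; 0xAC ⊕ 0x47 = 0xEB.
P3: D(K, 0x16) = 0x3C; 0x3C ⊕ 0x54 = 0x68.
P4: D(K, 0x49) = 0xEB; 0xEB ⊕ 0x16 = 0xFD.
Blocks that differ from the original plaintext: P3, P4.

P1 = 0x6A, P2 = 0xEB, P3 = 0x68, P4 = 0xFD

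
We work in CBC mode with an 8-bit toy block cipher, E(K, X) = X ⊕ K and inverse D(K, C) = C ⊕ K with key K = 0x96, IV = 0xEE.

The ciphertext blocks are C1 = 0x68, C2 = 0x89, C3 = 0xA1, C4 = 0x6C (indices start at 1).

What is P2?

CBC decryption: P_i = D(K, C_i) ⊕ C_{i−1}, with C_{0} = IV.
P2: D(K, 0x89) = 0x1F; 0x1F ⊕ 0x68 = 0x77.

P2 = 0x77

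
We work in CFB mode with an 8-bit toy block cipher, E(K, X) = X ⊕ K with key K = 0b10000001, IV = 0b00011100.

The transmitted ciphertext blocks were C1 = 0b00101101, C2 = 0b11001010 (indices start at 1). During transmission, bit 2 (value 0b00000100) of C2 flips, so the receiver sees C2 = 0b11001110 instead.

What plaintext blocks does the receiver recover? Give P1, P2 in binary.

CFB decryption: P_i = C_i ⊕ E(K, C_{i−1}), with C_{0} = IV.
Only C2 changed, to 0b11001110. In CFB, a change in C_i flips the same bit in P_i and garbles P_{i+1}. Decrypting the received ciphertext:
P1: E(K, 0b00011100) = 0b10011101; 0b00101101 ⊕ 0b10011101 = 0b10110000.
P2: E(K, 0b00101101) = 0b10101100; 0b11001110 ⊕ 0b10101100 = 0b01100010.
Blocks that differ from the original plaintext: P2.

P1 = 0b10110000, P2 = 0b01100010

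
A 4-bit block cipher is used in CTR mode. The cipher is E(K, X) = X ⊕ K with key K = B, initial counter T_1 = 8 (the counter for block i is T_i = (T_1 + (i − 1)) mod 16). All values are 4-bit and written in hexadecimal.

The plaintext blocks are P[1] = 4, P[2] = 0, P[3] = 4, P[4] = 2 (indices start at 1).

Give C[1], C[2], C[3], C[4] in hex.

C[1] = 7, C[2] = 2, C[3] = 5, C[4] = 2

CTR encryption: S_i = E(K, T_i) where T_i is the counter for block i; C_i = P_i ⊕ S_i.
C[1]: T = 8, S = E(K, T) = 3; 4 ⊕ 3 = 7.
C[2]: T = 9, S = E(K, T) = 2; 0 ⊕ 2 = 2.
C[3]: T = A, S = E(K, T) = 1; 4 ⊕ 1 = 5.
C[4]: T = B, S = E(K, T) = 0; 2 ⊕ 0 = 2.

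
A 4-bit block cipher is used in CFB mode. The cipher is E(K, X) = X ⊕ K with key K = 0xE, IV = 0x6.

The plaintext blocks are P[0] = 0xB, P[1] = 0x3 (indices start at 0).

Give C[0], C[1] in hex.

CFB encryption: C_i = P_i ⊕ E(K, C_{i−1}), with C_{−1} = IV.
C[0]: E(K, 0x6) = 0x8; 0xB ⊕ 0x8 = 0x3.
C[1]: E(K, 0x3) = 0xD; 0x3 ⊕ 0xD = 0xE.

C[0] = 0x3, C[1] = 0xE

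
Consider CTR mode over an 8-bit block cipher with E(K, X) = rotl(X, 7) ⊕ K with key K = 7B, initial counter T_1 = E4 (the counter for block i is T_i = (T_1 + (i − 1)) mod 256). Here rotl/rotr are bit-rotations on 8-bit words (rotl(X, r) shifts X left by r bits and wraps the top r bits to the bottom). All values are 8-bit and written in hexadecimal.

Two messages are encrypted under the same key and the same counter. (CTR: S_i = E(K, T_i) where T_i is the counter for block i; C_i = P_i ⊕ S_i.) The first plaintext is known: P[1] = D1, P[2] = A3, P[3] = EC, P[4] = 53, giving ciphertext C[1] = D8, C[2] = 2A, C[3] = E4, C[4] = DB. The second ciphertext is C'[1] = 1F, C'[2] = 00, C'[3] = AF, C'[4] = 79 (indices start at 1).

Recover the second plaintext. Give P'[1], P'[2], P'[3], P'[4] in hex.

In CTR with a reused counter, both messages share the same keystream S_i, so C_i ⊕ C'_i = P_i ⊕ P'_i and thus P'_i = P_i ⊕ C_i ⊕ C'_i.
P'[1]: D1 ⊕ D8 ⊕ 1F = 16.
P'[2]: A3 ⊕ 2A ⊕ 00 = 89.
P'[3]: EC ⊕ E4 ⊕ AF = A7.
P'[4]: 53 ⊕ DB ⊕ 79 = F1.

P'[1] = 16, P'[2] = 89, P'[3] = A7, P'[4] = F1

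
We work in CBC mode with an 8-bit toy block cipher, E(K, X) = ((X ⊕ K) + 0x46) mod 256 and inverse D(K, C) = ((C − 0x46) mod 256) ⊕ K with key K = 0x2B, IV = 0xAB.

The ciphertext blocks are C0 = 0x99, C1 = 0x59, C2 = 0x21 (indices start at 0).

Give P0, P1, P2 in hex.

CBC decryption: P_i = D(K, C_i) ⊕ C_{i−1}, with C_{−1} = IV.
P0: D(K, 0x99) = 0x78; 0x78 ⊕ 0xAB = 0xD3.
P1: D(K, 0x59) = 0x38; 0x38 ⊕ 0x99 = 0xA1.
P2: D(K, 0x21) = 0xF0; 0xF0 ⊕ 0x59 = 0xA9.

P0 = 0xD3, P1 = 0xA1, P2 = 0xA9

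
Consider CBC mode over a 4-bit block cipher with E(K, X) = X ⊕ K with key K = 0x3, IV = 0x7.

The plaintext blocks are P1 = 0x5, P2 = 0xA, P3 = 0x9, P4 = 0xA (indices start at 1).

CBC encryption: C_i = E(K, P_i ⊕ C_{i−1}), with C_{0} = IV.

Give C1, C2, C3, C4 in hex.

C1 = 0x1, C2 = 0x8, C3 = 0x2, C4 = 0xB

C1: P1 ⊕ 0x7 = 0x2; E(K, 0x2) = 0x1.
C2: P2 ⊕ 0x1 = 0xB; E(K, 0xB) = 0x8.
C3: P3 ⊕ 0x8 = 0x1; E(K, 0x1) = 0x2.
C4: P4 ⊕ 0x2 = 0x8; E(K, 0x8) = 0xB.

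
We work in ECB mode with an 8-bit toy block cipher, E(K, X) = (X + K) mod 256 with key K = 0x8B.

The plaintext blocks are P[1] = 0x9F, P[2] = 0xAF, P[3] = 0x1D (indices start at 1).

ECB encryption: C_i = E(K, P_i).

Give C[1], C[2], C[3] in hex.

C[1] = 0x2A, C[2] = 0x3A, C[3] = 0xA8

C[1]: E(K, 0x9F) = 0x2A.
C[2]: E(K, 0xAF) = 0x3A.
C[3]: E(K, 0x1D) = 0xA8.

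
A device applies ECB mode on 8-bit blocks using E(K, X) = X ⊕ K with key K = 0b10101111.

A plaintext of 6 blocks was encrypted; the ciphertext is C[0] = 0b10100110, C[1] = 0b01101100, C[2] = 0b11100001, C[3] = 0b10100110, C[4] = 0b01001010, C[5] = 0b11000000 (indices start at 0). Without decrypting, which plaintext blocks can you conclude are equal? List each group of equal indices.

ECB encrypts each block independently with the same key, so equal ciphertext blocks imply equal plaintext blocks.
C[0] = C[3] = 0b10100110, so P[0] = P[3].

P[0] = P[3]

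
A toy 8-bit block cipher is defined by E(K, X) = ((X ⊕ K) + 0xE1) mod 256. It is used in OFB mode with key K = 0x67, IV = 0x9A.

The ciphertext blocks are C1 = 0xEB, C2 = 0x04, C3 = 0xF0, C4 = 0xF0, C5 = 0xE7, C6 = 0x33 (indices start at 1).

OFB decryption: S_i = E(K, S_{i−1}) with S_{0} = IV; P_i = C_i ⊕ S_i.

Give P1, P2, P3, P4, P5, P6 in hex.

P1 = 0x35, P2 = 0x9E, P3 = 0x2E, P4 = 0x6A, P5 = 0x39, P6 = 0xA9

P1: S = E(K, 0x9A) = 0xDE; 0xEB ⊕ 0xDE = 0x35.
P2: S = E(K, 0xDE) = 0x9A; 0x04 ⊕ 0x9A = 0x9E.
P3: S = E(K, 0x9A) = 0xDE; 0xF0 ⊕ 0xDE = 0x2E.
P4: S = E(K, 0xDE) = 0x9A; 0xF0 ⊕ 0x9A = 0x6A.
P5: S = E(K, 0x9A) = 0xDE; 0xE7 ⊕ 0xDE = 0x39.
P6: S = E(K, 0xDE) = 0x9A; 0x33 ⊕ 0x9A = 0xA9.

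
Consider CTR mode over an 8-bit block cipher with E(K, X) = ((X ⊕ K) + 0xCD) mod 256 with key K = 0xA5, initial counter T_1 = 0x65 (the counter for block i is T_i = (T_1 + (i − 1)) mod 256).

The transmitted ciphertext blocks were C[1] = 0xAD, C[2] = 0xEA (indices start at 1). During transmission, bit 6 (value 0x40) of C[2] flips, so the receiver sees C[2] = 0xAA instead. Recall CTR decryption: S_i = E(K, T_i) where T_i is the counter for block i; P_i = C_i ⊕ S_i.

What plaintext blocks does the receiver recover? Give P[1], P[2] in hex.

Only C[2] changed, to 0xAA. In CTR, a change in C_i flips the same bit in P_i only; the keystream is unaffected. Decrypting the received ciphertext:
P[1]: T = 0x65, S = E(K, T) = 0x8D; 0xAD ⊕ 0x8D = 0x20.
P[2]: T = 0x66, S = E(K, T) = 0x90; 0xAA ⊕ 0x90 = 0x3A.
Blocks that differ from the original plaintext: P[2].

P[1] = 0x20, P[2] = 0x3A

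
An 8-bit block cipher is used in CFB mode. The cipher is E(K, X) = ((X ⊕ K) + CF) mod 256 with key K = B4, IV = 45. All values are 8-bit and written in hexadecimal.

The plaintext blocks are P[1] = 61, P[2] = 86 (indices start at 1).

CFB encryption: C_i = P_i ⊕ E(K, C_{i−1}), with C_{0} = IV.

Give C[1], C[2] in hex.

C[1]: E(K, 45) = C0; 61 ⊕ C0 = A1.
C[2]: E(K, A1) = E4; 86 ⊕ E4 = 62.

C[1] = A1, C[2] = 62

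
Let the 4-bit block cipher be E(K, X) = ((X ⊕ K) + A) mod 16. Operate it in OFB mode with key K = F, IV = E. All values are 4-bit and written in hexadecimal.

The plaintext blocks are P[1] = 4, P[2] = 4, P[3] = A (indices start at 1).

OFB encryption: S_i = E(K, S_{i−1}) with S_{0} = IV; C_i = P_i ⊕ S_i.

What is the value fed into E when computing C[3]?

E

C[1]: S = E(K, E) = B; 4 ⊕ B = F.
C[2]: S = E(K, B) = E; 4 ⊕ E = A.
C[3]: S = E(K, E) = B; A ⊕ B = 1.
So the input to E for block [3] is E.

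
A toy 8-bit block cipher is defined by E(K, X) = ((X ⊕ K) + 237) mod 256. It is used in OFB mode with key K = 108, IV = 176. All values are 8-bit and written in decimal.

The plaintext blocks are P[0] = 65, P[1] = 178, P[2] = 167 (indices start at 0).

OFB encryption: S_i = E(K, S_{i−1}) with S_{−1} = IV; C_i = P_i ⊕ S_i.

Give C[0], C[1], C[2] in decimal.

C[0]: S = E(K, 176) = 201; 65 ⊕ 201 = 136.
C[1]: S = E(K, 201) = 146; 178 ⊕ 146 = 32.
C[2]: S = E(K, 146) = 235; 167 ⊕ 235 = 76.

C[0] = 136, C[1] = 32, C[2] = 76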